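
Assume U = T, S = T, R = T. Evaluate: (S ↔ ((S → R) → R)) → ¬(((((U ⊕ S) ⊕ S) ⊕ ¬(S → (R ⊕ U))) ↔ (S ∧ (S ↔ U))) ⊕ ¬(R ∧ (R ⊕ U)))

F

S → R = T → T = T
(S → R) → R = T → T = T
S ↔ ((S → R) → R) = T ↔ T = T
U ⊕ S = T ⊕ T = F
(U ⊕ S) ⊕ S = F ⊕ T = T
R ⊕ U = T ⊕ T = F
S → (R ⊕ U) = T → F = F
¬(S → (R ⊕ U)) = ¬F = T
((U ⊕ S) ⊕ S) ⊕ ¬(S → (R ⊕ U)) = T ⊕ T = F
S ↔ U = T ↔ T = T
S ∧ (S ↔ U) = T ∧ T = T
(((U ⊕ S) ⊕ S) ⊕ ¬(S → (R ⊕ U))) ↔ (S ∧ (S ↔ U)) = F ↔ T = F
R ⊕ U = T ⊕ T = F
R ∧ (R ⊕ U) = T ∧ F = F
¬(R ∧ (R ⊕ U)) = ¬F = T
((((U ⊕ S) ⊕ S) ⊕ ¬(S → (R ⊕ U))) ↔ (S ∧ (S ↔ U))) ⊕ ¬(R ∧ (R ⊕ U)) = F ⊕ T = T
¬(((((U ⊕ S) ⊕ S) ⊕ ¬(S → (R ⊕ U))) ↔ (S ∧ (S ↔ U))) ⊕ ¬(R ∧ (R ⊕ U))) = ¬T = F
(S ↔ ((S → R) → R)) → ¬(((((U ⊕ S) ⊕ S) ⊕ ¬(S → (R ⊕ U))) ↔ (S ∧ (S ↔ U))) ⊕ ¬(R ∧ (R ⊕ U))) = T → F = F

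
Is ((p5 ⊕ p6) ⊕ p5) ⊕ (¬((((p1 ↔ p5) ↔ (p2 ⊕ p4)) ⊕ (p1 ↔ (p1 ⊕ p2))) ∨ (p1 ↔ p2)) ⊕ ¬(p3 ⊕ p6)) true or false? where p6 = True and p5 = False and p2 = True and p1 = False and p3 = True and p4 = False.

Substituting p6=True, p5=False, p2=True, p1=False, p3=True, p4=False:
p5 ⊕ p6 = False ⊕ True = True
(p5 ⊕ p6) ⊕ p5 = True ⊕ False = True
p1 ↔ p5 = False ↔ False = True
p2 ⊕ p4 = True ⊕ False = True
(p1 ↔ p5) ↔ (p2 ⊕ p4) = True ↔ True = True
p1 ⊕ p2 = False ⊕ True = True
p1 ↔ (p1 ⊕ p2) = False ↔ True = False
((p1 ↔ p5) ↔ (p2 ⊕ p4)) ⊕ (p1 ↔ (p1 ⊕ p2)) = True ⊕ False = True
p1 ↔ p2 = False ↔ True = False
(((p1 ↔ p5) ↔ (p2 ⊕ p4)) ⊕ (p1 ↔ (p1 ⊕ p2))) ∨ (p1 ↔ p2) = True ∨ False = True
¬((((p1 ↔ p5) ↔ (p2 ⊕ p4)) ⊕ (p1 ↔ (p1 ⊕ p2))) ∨ (p1 ↔ p2)) = ¬True = False
p3 ⊕ p6 = True ⊕ True = False
¬(p3 ⊕ p6) = ¬False = True
¬((((p1 ↔ p5) ↔ (p2 ⊕ p4)) ⊕ (p1 ↔ (p1 ⊕ p2))) ∨ (p1 ↔ p2)) ⊕ ¬(p3 ⊕ p6) = False ⊕ True = True
((p5 ⊕ p6) ⊕ p5) ⊕ (¬((((p1 ↔ p5) ↔ (p2 ⊕ p4)) ⊕ (p1 ↔ (p1 ⊕ p2))) ∨ (p1 ↔ p2)) ⊕ ¬(p3 ⊕ p6)) = True ⊕ True = False

False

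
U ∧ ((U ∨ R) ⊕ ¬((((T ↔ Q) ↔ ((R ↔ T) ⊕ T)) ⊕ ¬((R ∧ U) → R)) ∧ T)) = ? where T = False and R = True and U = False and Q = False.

False

U ∨ R = False ∨ True = True
T ↔ Q = False ↔ False = True
R ↔ T = True ↔ False = False
(R ↔ T) ⊕ T = False ⊕ False = False
(T ↔ Q) ↔ ((R ↔ T) ⊕ T) = True ↔ False = False
R ∧ U = True ∧ False = False
(R ∧ U) → R = False → True = True
¬((R ∧ U) → R) = ¬True = False
((T ↔ Q) ↔ ((R ↔ T) ⊕ T)) ⊕ ¬((R ∧ U) → R) = False ⊕ False = False
(((T ↔ Q) ↔ ((R ↔ T) ⊕ T)) ⊕ ¬((R ∧ U) → R)) ∧ T = False ∧ False = False
¬((((T ↔ Q) ↔ ((R ↔ T) ⊕ T)) ⊕ ¬((R ∧ U) → R)) ∧ T) = ¬False = True
(U ∨ R) ⊕ ¬((((T ↔ Q) ↔ ((R ↔ T) ⊕ T)) ⊕ ¬((R ∧ U) → R)) ∧ T) = True ⊕ True = False
U ∧ ((U ∨ R) ⊕ ¬((((T ↔ Q) ↔ ((R ↔ T) ⊕ T)) ⊕ ¬((R ∧ U) → R)) ∧ T)) = False ∧ False = False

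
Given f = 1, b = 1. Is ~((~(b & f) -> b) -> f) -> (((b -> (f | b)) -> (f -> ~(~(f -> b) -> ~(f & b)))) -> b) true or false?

Substituting f=1, b=1:
b & f = 1 & 1 = 1
~(b & f) = ~1 = 0
~(b & f) -> b = 0 -> 1 = 1
(~(b & f) -> b) -> f = 1 -> 1 = 1
~((~(b & f) -> b) -> f) = ~1 = 0
f | b = 1 | 1 = 1
b -> (f | b) = 1 -> 1 = 1
f -> b = 1 -> 1 = 1
~(f -> b) = ~1 = 0
f & b = 1 & 1 = 1
~(f & b) = ~1 = 0
~(f -> b) -> ~(f & b) = 0 -> 0 = 1
~(~(f -> b) -> ~(f & b)) = ~1 = 0
f -> ~(~(f -> b) -> ~(f & b)) = 1 -> 0 = 0
(b -> (f | b)) -> (f -> ~(~(f -> b) -> ~(f & b))) = 1 -> 0 = 0
((b -> (f | b)) -> (f -> ~(~(f -> b) -> ~(f & b)))) -> b = 0 -> 1 = 1
~((~(b & f) -> b) -> f) -> (((b -> (f | b)) -> (f -> ~(~(f -> b) -> ~(f & b)))) -> b) = 0 -> 1 = 1

1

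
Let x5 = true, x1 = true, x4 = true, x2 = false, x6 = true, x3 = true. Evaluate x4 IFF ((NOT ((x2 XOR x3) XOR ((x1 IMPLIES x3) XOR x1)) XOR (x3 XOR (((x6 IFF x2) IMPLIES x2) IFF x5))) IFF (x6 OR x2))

false

x2 XOR x3 = false XOR true = true
x1 IMPLIES x3 = true IMPLIES true = true
(x1 IMPLIES x3) XOR x1 = true XOR true = false
(x2 XOR x3) XOR ((x1 IMPLIES x3) XOR x1) = true XOR false = true
NOT ((x2 XOR x3) XOR ((x1 IMPLIES x3) XOR x1)) = NOT true = false
x6 IFF x2 = true IFF false = false
(x6 IFF x2) IMPLIES x2 = false IMPLIES false = true
((x6 IFF x2) IMPLIES x2) IFF x5 = true IFF true = true
x3 XOR (((x6 IFF x2) IMPLIES x2) IFF x5) = true XOR true = false
NOT ((x2 XOR x3) XOR ((x1 IMPLIES x3) XOR x1)) XOR (x3 XOR (((x6 IFF x2) IMPLIES x2) IFF x5)) = false XOR false = false
x6 OR x2 = true OR false = true
(NOT ((x2 XOR x3) XOR ((x1 IMPLIES x3) XOR x1)) XOR (x3 XOR (((x6 IFF x2) IMPLIES x2) IFF x5))) IFF (x6 OR x2) = false IFF true = false
x4 IFF ((NOT ((x2 XOR x3) XOR ((x1 IMPLIES x3) XOR x1)) XOR (x3 XOR (((x6 IFF x2) IMPLIES x2) IFF x5))) IFF (x6 OR x2)) = true IFF false = false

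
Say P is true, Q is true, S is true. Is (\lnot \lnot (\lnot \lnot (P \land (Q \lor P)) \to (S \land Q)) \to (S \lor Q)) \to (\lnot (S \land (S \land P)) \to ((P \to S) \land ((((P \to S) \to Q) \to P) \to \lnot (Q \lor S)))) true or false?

Q \lor P = T \lor T = T
P \land (Q \lor P) = T \land T = T
\lnot (P \land (Q \lor P)) = \lnot T = F
\lnot \lnot (P \land (Q \lor P)) = \lnot F = T
S \land Q = T \land T = T
\lnot \lnot (P \land (Q \lor P)) \to (S \land Q) = T \to T = T
\lnot (\lnot \lnot (P \land (Q \lor P)) \to (S \land Q)) = \lnot T = F
\lnot \lnot (\lnot \lnot (P \land (Q \lor P)) \to (S \land Q)) = \lnot F = T
S \lor Q = T \lor T = T
\lnot \lnot (\lnot \lnot (P \land (Q \lor P)) \to (S \land Q)) \to (S \lor Q) = T \to T = T
S \land P = T \land T = T
S \land (S \land P) = T \land T = T
\lnot (S \land (S \land P)) = \lnot T = F
P \to S = T \to T = T
P \to S = T \to T = T
(P \to S) \to Q = T \to T = T
((P \to S) \to Q) \to P = T \to T = T
Q \lor S = T \lor T = T
\lnot (Q \lor S) = \lnot T = F
(((P \to S) \to Q) \to P) \to \lnot (Q \lor S) = T \to F = F
(P \to S) \land ((((P \to S) \to Q) \to P) \to \lnot (Q \lor S)) = T \land F = F
\lnot (S \land (S \land P)) \to ((P \to S) \land ((((P \to S) \to Q) \to P) \to \lnot (Q \lor S))) = F \to F = T
(\lnot \lnot (\lnot \lnot (P \land (Q \lor P)) \to (S \land Q)) \to (S \lor Q)) \to (\lnot (S \land (S \land P)) \to ((P \to S) \land ((((P \to S) \to Q) \to P) \to \lnot (Q \lor S)))) = T \to T = T

T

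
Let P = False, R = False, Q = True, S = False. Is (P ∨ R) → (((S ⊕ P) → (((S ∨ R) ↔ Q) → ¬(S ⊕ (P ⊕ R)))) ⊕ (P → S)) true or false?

P ∨ R = False ∨ False = False
S ⊕ P = False ⊕ False = False
S ∨ R = False ∨ False = False
(S ∨ R) ↔ Q = False ↔ True = False
P ⊕ R = False ⊕ False = False
S ⊕ (P ⊕ R) = False ⊕ False = False
¬(S ⊕ (P ⊕ R)) = ¬False = True
((S ∨ R) ↔ Q) → ¬(S ⊕ (P ⊕ R)) = False → True = True
(S ⊕ P) → (((S ∨ R) ↔ Q) → ¬(S ⊕ (P ⊕ R))) = False → True = True
P → S = False → False = True
((S ⊕ P) → (((S ∨ R) ↔ Q) → ¬(S ⊕ (P ⊕ R)))) ⊕ (P → S) = True ⊕ True = False
(P ∨ R) → (((S ⊕ P) → (((S ∨ R) ↔ Q) → ¬(S ⊕ (P ⊕ R)))) ⊕ (P → S)) = False → False = True

True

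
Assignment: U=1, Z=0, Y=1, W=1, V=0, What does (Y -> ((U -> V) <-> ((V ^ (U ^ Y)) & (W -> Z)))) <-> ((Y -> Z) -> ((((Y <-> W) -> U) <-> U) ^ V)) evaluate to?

Substituting U=1, Z=0, Y=1, W=1, V=0:
U -> V = 1 -> 0 = 0
U ^ Y = 1 ^ 1 = 0
V ^ (U ^ Y) = 0 ^ 0 = 0
W -> Z = 1 -> 0 = 0
(V ^ (U ^ Y)) & (W -> Z) = 0 & 0 = 0
(U -> V) <-> ((V ^ (U ^ Y)) & (W -> Z)) = 0 <-> 0 = 1
Y -> ((U -> V) <-> ((V ^ (U ^ Y)) & (W -> Z))) = 1 -> 1 = 1
Y -> Z = 1 -> 0 = 0
Y <-> W = 1 <-> 1 = 1
(Y <-> W) -> U = 1 -> 1 = 1
((Y <-> W) -> U) <-> U = 1 <-> 1 = 1
(((Y <-> W) -> U) <-> U) ^ V = 1 ^ 0 = 1
(Y -> Z) -> ((((Y <-> W) -> U) <-> U) ^ V) = 0 -> 1 = 1
(Y -> ((U -> V) <-> ((V ^ (U ^ Y)) & (W -> Z)))) <-> ((Y -> Z) -> ((((Y <-> W) -> U) <-> U) ^ V)) = 1 <-> 1 = 1

1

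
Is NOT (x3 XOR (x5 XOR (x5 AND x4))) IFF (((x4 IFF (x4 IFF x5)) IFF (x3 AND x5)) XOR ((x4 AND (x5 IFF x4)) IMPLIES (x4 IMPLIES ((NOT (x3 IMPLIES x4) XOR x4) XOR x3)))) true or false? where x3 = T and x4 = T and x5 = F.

x5 AND x4 = F AND T = F
x5 XOR (x5 AND x4) = F XOR F = F
x3 XOR (x5 XOR (x5 AND x4)) = T XOR F = T
NOT (x3 XOR (x5 XOR (x5 AND x4))) = NOT T = F
x4 IFF x5 = T IFF F = F
x4 IFF (x4 IFF x5) = T IFF F = F
x3 AND x5 = T AND F = F
(x4 IFF (x4 IFF x5)) IFF (x3 AND x5) = F IFF F = T
x5 IFF x4 = F IFF T = F
x4 AND (x5 IFF x4) = T AND F = F
x3 IMPLIES x4 = T IMPLIES T = T
NOT (x3 IMPLIES x4) = NOT T = F
NOT (x3 IMPLIES x4) XOR x4 = F XOR T = T
(NOT (x3 IMPLIES x4) XOR x4) XOR x3 = T XOR T = F
x4 IMPLIES ((NOT (x3 IMPLIES x4) XOR x4) XOR x3) = T IMPLIES F = F
(x4 AND (x5 IFF x4)) IMPLIES (x4 IMPLIES ((NOT (x3 IMPLIES x4) XOR x4) XOR x3)) = F IMPLIES F = T
((x4 IFF (x4 IFF x5)) IFF (x3 AND x5)) XOR ((x4 AND (x5 IFF x4)) IMPLIES (x4 IMPLIES ((NOT (x3 IMPLIES x4) XOR x4) XOR x3))) = T XOR T = F
NOT (x3 XOR (x5 XOR (x5 AND x4))) IFF (((x4 IFF (x4 IFF x5)) IFF (x3 AND x5)) XOR ((x4 AND (x5 IFF x4)) IMPLIES (x4 IMPLIES ((NOT (x3 IMPLIES x4) XOR x4) XOR x3)))) = F IFF F = T

T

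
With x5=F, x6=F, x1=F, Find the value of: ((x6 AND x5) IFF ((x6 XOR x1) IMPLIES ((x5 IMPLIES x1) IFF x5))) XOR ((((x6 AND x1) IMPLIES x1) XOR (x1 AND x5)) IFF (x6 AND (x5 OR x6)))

x6 AND x5 = F AND F = F
x6 XOR x1 = F XOR F = F
x5 IMPLIES x1 = F IMPLIES F = T
(x5 IMPLIES x1) IFF x5 = T IFF F = F
(x6 XOR x1) IMPLIES ((x5 IMPLIES x1) IFF x5) = F IMPLIES F = T
(x6 AND x5) IFF ((x6 XOR x1) IMPLIES ((x5 IMPLIES x1) IFF x5)) = F IFF T = F
x6 AND x1 = F AND F = F
(x6 AND x1) IMPLIES x1 = F IMPLIES F = T
x1 AND x5 = F AND F = F
((x6 AND x1) IMPLIES x1) XOR (x1 AND x5) = T XOR F = T
x5 OR x6 = F OR F = F
x6 AND (x5 OR x6) = F AND F = F
(((x6 AND x1) IMPLIES x1) XOR (x1 AND x5)) IFF (x6 AND (x5 OR x6)) = T IFF F = F
((x6 AND x5) IFF ((x6 XOR x1) IMPLIES ((x5 IMPLIES x1) IFF x5))) XOR ((((x6 AND x1) IMPLIES x1) XOR (x1 AND x5)) IFF (x6 AND (x5 OR x6))) = F XOR F = F

F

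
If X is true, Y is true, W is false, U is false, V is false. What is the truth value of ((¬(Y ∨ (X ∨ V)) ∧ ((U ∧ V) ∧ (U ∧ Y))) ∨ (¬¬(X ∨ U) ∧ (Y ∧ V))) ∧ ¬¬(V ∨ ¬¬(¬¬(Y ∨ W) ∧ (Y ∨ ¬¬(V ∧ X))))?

F

X ∨ V = T ∨ F = T
Y ∨ (X ∨ V) = T ∨ T = T
¬(Y ∨ (X ∨ V)) = ¬T = F
U ∧ V = F ∧ F = F
U ∧ Y = F ∧ T = F
(U ∧ V) ∧ (U ∧ Y) = F ∧ F = F
¬(Y ∨ (X ∨ V)) ∧ ((U ∧ V) ∧ (U ∧ Y)) = F ∧ F = F
X ∨ U = T ∨ F = T
¬(X ∨ U) = ¬T = F
¬¬(X ∨ U) = ¬F = T
Y ∧ V = T ∧ F = F
¬¬(X ∨ U) ∧ (Y ∧ V) = T ∧ F = F
(¬(Y ∨ (X ∨ V)) ∧ ((U ∧ V) ∧ (U ∧ Y))) ∨ (¬¬(X ∨ U) ∧ (Y ∧ V)) = F ∨ F = F
Y ∨ W = T ∨ F = T
¬(Y ∨ W) = ¬T = F
¬¬(Y ∨ W) = ¬F = T
V ∧ X = F ∧ T = F
¬(V ∧ X) = ¬F = T
¬¬(V ∧ X) = ¬T = F
Y ∨ ¬¬(V ∧ X) = T ∨ F = T
¬¬(Y ∨ W) ∧ (Y ∨ ¬¬(V ∧ X)) = T ∧ T = T
¬(¬¬(Y ∨ W) ∧ (Y ∨ ¬¬(V ∧ X))) = ¬T = F
¬¬(¬¬(Y ∨ W) ∧ (Y ∨ ¬¬(V ∧ X))) = ¬F = T
V ∨ ¬¬(¬¬(Y ∨ W) ∧ (Y ∨ ¬¬(V ∧ X))) = F ∨ T = T
¬(V ∨ ¬¬(¬¬(Y ∨ W) ∧ (Y ∨ ¬¬(V ∧ X)))) = ¬T = F
¬¬(V ∨ ¬¬(¬¬(Y ∨ W) ∧ (Y ∨ ¬¬(V ∧ X)))) = ¬F = T
((¬(Y ∨ (X ∨ V)) ∧ ((U ∧ V) ∧ (U ∧ Y))) ∨ (¬¬(X ∨ U) ∧ (Y ∧ V))) ∧ ¬¬(V ∨ ¬¬(¬¬(Y ∨ W) ∧ (Y ∨ ¬¬(V ∧ X)))) = F ∧ T = F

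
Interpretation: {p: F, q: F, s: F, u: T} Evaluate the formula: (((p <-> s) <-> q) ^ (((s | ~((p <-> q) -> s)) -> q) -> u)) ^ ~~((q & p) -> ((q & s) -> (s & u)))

p <-> s = F <-> F = T
(p <-> s) <-> q = T <-> F = F
p <-> q = F <-> F = T
(p <-> q) -> s = T -> F = F
~((p <-> q) -> s) = ~F = T
s | ~((p <-> q) -> s) = F | T = T
(s | ~((p <-> q) -> s)) -> q = T -> F = F
((s | ~((p <-> q) -> s)) -> q) -> u = F -> T = T
((p <-> s) <-> q) ^ (((s | ~((p <-> q) -> s)) -> q) -> u) = F ^ T = T
q & p = F & F = F
q & s = F & F = F
s & u = F & T = F
(q & s) -> (s & u) = F -> F = T
(q & p) -> ((q & s) -> (s & u)) = F -> T = T
~((q & p) -> ((q & s) -> (s & u))) = ~T = F
~~((q & p) -> ((q & s) -> (s & u))) = ~F = T
(((p <-> s) <-> q) ^ (((s | ~((p <-> q) -> s)) -> q) -> u)) ^ ~~((q & p) -> ((q & s) -> (s & u))) = T ^ T = F

F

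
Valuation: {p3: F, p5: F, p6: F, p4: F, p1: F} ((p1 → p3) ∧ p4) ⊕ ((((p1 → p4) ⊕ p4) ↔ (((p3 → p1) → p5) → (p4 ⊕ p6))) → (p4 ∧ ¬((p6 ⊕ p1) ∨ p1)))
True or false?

F

Substituting p3=F, p5=F, p6=F, p4=F, p1=F:
p1 → p3 = F → F = T
(p1 → p3) ∧ p4 = T ∧ F = F
p1 → p4 = F → F = T
(p1 → p4) ⊕ p4 = T ⊕ F = T
p3 → p1 = F → F = T
(p3 → p1) → p5 = T → F = F
p4 ⊕ p6 = F ⊕ F = F
((p3 → p1) → p5) → (p4 ⊕ p6) = F → F = T
((p1 → p4) ⊕ p4) ↔ (((p3 → p1) → p5) → (p4 ⊕ p6)) = T ↔ T = T
p6 ⊕ p1 = F ⊕ F = F
(p6 ⊕ p1) ∨ p1 = F ∨ F = F
¬((p6 ⊕ p1) ∨ p1) = ¬F = T
p4 ∧ ¬((p6 ⊕ p1) ∨ p1) = F ∧ T = F
(((p1 → p4) ⊕ p4) ↔ (((p3 → p1) → p5) → (p4 ⊕ p6))) → (p4 ∧ ¬((p6 ⊕ p1) ∨ p1)) = T → F = F
((p1 → p3) ∧ p4) ⊕ ((((p1 → p4) ⊕ p4) ↔ (((p3 → p1) → p5) → (p4 ⊕ p6))) → (p4 ∧ ¬((p6 ⊕ p1) ∨ p1))) = F ⊕ F = F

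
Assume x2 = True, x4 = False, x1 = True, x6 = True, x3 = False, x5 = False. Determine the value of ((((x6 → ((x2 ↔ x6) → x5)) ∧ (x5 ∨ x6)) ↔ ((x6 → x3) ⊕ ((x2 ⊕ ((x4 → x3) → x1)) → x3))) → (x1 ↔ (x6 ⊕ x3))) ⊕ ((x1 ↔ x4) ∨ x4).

Substituting x2=True, x4=False, x1=True, x6=True, x3=False, x5=False:
x2 ↔ x6 = True ↔ True = True
(x2 ↔ x6) → x5 = True → False = False
x6 → ((x2 ↔ x6) → x5) = True → False = False
x5 ∨ x6 = False ∨ True = True
(x6 → ((x2 ↔ x6) → x5)) ∧ (x5 ∨ x6) = False ∧ True = False
x6 → x3 = True → False = False
x4 → x3 = False → False = True
(x4 → x3) → x1 = True → True = True
x2 ⊕ ((x4 → x3) → x1) = True ⊕ True = False
(x2 ⊕ ((x4 → x3) → x1)) → x3 = False → False = True
(x6 → x3) ⊕ ((x2 ⊕ ((x4 → x3) → x1)) → x3) = False ⊕ True = True
((x6 → ((x2 ↔ x6) → x5)) ∧ (x5 ∨ x6)) ↔ ((x6 → x3) ⊕ ((x2 ⊕ ((x4 → x3) → x1)) → x3)) = False ↔ True = False
x6 ⊕ x3 = True ⊕ False = True
x1 ↔ (x6 ⊕ x3) = True ↔ True = True
(((x6 → ((x2 ↔ x6) → x5)) ∧ (x5 ∨ x6)) ↔ ((x6 → x3) ⊕ ((x2 ⊕ ((x4 → x3) → x1)) → x3))) → (x1 ↔ (x6 ⊕ x3)) = False → True = True
x1 ↔ x4 = True ↔ False = False
(x1 ↔ x4) ∨ x4 = False ∨ False = False
((((x6 → ((x2 ↔ x6) → x5)) ∧ (x5 ∨ x6)) ↔ ((x6 → x3) ⊕ ((x2 ⊕ ((x4 → x3) → x1)) → x3))) → (x1 ↔ (x6 ⊕ x3))) ⊕ ((x1 ↔ x4) ∨ x4) = True ⊕ False = True

True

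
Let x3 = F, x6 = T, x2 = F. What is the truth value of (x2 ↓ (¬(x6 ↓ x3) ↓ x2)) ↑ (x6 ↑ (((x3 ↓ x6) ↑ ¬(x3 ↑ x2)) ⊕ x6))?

F

x6 ↓ x3 = T ↓ F = F
¬(x6 ↓ x3) = ¬F = T
¬(x6 ↓ x3) ↓ x2 = T ↓ F = F
x2 ↓ (¬(x6 ↓ x3) ↓ x2) = F ↓ F = T
x3 ↓ x6 = F ↓ T = F
x3 ↑ x2 = F ↑ F = T
¬(x3 ↑ x2) = ¬T = F
(x3 ↓ x6) ↑ ¬(x3 ↑ x2) = F ↑ F = T
((x3 ↓ x6) ↑ ¬(x3 ↑ x2)) ⊕ x6 = T ⊕ T = F
x6 ↑ (((x3 ↓ x6) ↑ ¬(x3 ↑ x2)) ⊕ x6) = T ↑ F = T
(x2 ↓ (¬(x6 ↓ x3) ↓ x2)) ↑ (x6 ↑ (((x3 ↓ x6) ↑ ¬(x3 ↑ x2)) ⊕ x6)) = T ↑ T = F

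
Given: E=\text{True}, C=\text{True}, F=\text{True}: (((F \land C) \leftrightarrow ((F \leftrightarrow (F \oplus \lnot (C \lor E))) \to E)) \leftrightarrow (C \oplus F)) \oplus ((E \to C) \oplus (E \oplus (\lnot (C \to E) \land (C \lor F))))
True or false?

\text{False}

F \land C = \text{True} \land \text{True} = \text{True}
C \lor E = \text{True} \lor \text{True} = \text{True}
\lnot (C \lor E) = \lnot \text{True} = \text{False}
F \oplus \lnot (C \lor E) = \text{True} \oplus \text{False} = \text{True}
F \leftrightarrow (F \oplus \lnot (C \lor E)) = \text{True} \leftrightarrow \text{True} = \text{True}
(F \leftrightarrow (F \oplus \lnot (C \lor E))) \to E = \text{True} \to \text{True} = \text{True}
(F \land C) \leftrightarrow ((F \leftrightarrow (F \oplus \lnot (C \lor E))) \to E) = \text{True} \leftrightarrow \text{True} = \text{True}
C \oplus F = \text{True} \oplus \text{True} = \text{False}
((F \land C) \leftrightarrow ((F \leftrightarrow (F \oplus \lnot (C \lor E))) \to E)) \leftrightarrow (C \oplus F) = \text{True} \leftrightarrow \text{False} = \text{False}
E \to C = \text{True} \to \text{True} = \text{True}
C \to E = \text{True} \to \text{True} = \text{True}
\lnot (C \to E) = \lnot \text{True} = \text{False}
C \lor F = \text{True} \lor \text{True} = \text{True}
\lnot (C \to E) \land (C \lor F) = \text{False} \land \text{True} = \text{False}
E \oplus (\lnot (C \to E) \land (C \lor F)) = \text{True} \oplus \text{False} = \text{True}
(E \to C) \oplus (E \oplus (\lnot (C \to E) \land (C \lor F))) = \text{True} \oplus \text{True} = \text{False}
(((F \land C) \leftrightarrow ((F \leftrightarrow (F \oplus \lnot (C \lor E))) \to E)) \leftrightarrow (C \oplus F)) \oplus ((E \to C) \oplus (E \oplus (\lnot (C \to E) \land (C \lor F)))) = \text{False} \oplus \text{False} = \text{False}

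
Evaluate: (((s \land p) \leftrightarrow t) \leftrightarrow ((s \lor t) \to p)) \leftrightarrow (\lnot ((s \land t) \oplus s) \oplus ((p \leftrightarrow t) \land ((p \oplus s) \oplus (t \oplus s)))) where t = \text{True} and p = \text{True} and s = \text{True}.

s \land p = \text{True} \land \text{True} = \text{True}
(s \land p) \leftrightarrow t = \text{True} \leftrightarrow \text{True} = \text{True}
s \lor t = \text{True} \lor \text{True} = \text{True}
(s \lor t) \to p = \text{True} \to \text{True} = \text{True}
((s \land p) \leftrightarrow t) \leftrightarrow ((s \lor t) \to p) = \text{True} \leftrightarrow \text{True} = \text{True}
s \land t = \text{True} \land \text{True} = \text{True}
(s \land t) \oplus s = \text{True} \oplus \text{True} = \text{False}
\lnot ((s \land t) \oplus s) = \lnot \text{False} = \text{True}
p \leftrightarrow t = \text{True} \leftrightarrow \text{True} = \text{True}
p \oplus s = \text{True} \oplus \text{True} = \text{False}
t \oplus s = \text{True} \oplus \text{True} = \text{False}
(p \oplus s) \oplus (t \oplus s) = \text{False} \oplus \text{False} = \text{False}
(p \leftrightarrow t) \land ((p \oplus s) \oplus (t \oplus s)) = \text{True} \land \text{False} = \text{False}
\lnot ((s \land t) \oplus s) \oplus ((p \leftrightarrow t) \land ((p \oplus s) \oplus (t \oplus s))) = \text{True} \oplus \text{False} = \text{True}
(((s \land p) \leftrightarrow t) \leftrightarrow ((s \lor t) \to p)) \leftrightarrow (\lnot ((s \land t) \oplus s) \oplus ((p \leftrightarrow t) \land ((p \oplus s) \oplus (t \oplus s)))) = \text{True} \leftrightarrow \text{True} = \text{True}

\text{True}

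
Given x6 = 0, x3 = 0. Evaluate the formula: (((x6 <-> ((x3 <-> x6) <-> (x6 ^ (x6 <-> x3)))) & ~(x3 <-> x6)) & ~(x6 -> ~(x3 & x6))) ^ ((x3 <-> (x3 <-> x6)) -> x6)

1

x3 <-> x6 = 0 <-> 0 = 1
x6 <-> x3 = 0 <-> 0 = 1
x6 ^ (x6 <-> x3) = 0 ^ 1 = 1
(x3 <-> x6) <-> (x6 ^ (x6 <-> x3)) = 1 <-> 1 = 1
x6 <-> ((x3 <-> x6) <-> (x6 ^ (x6 <-> x3))) = 0 <-> 1 = 0
x3 <-> x6 = 0 <-> 0 = 1
~(x3 <-> x6) = ~1 = 0
(x6 <-> ((x3 <-> x6) <-> (x6 ^ (x6 <-> x3)))) & ~(x3 <-> x6) = 0 & 0 = 0
x3 & x6 = 0 & 0 = 0
~(x3 & x6) = ~0 = 1
x6 -> ~(x3 & x6) = 0 -> 1 = 1
~(x6 -> ~(x3 & x6)) = ~1 = 0
((x6 <-> ((x3 <-> x6) <-> (x6 ^ (x6 <-> x3)))) & ~(x3 <-> x6)) & ~(x6 -> ~(x3 & x6)) = 0 & 0 = 0
x3 <-> x6 = 0 <-> 0 = 1
x3 <-> (x3 <-> x6) = 0 <-> 1 = 0
(x3 <-> (x3 <-> x6)) -> x6 = 0 -> 0 = 1
(((x6 <-> ((x3 <-> x6) <-> (x6 ^ (x6 <-> x3)))) & ~(x3 <-> x6)) & ~(x6 -> ~(x3 & x6))) ^ ((x3 <-> (x3 <-> x6)) -> x6) = 0 ^ 1 = 1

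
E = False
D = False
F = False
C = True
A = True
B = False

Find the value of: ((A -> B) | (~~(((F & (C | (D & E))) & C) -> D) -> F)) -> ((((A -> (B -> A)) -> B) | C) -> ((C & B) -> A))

Substituting E=False, D=False, F=False, C=True, A=True, B=False:
A -> B = True -> False = False
D & E = False & False = False
C | (D & E) = True | False = True
F & (C | (D & E)) = False & True = False
(F & (C | (D & E))) & C = False & True = False
((F & (C | (D & E))) & C) -> D = False -> False = True
~(((F & (C | (D & E))) & C) -> D) = ~True = False
~~(((F & (C | (D & E))) & C) -> D) = ~False = True
~~(((F & (C | (D & E))) & C) -> D) -> F = True -> False = False
(A -> B) | (~~(((F & (C | (D & E))) & C) -> D) -> F) = False | False = False
B -> A = False -> True = True
A -> (B -> A) = True -> True = True
(A -> (B -> A)) -> B = True -> False = False
((A -> (B -> A)) -> B) | C = False | True = True
C & B = True & False = False
(C & B) -> A = False -> True = True
(((A -> (B -> A)) -> B) | C) -> ((C & B) -> A) = True -> True = True
((A -> B) | (~~(((F & (C | (D & E))) & C) -> D) -> F)) -> ((((A -> (B -> A)) -> B) | C) -> ((C & B) -> A)) = False -> True = True

True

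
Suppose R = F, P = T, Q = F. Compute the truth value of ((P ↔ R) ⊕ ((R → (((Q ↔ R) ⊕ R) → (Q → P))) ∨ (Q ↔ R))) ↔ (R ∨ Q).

F

P ↔ R = T ↔ F = F
Q ↔ R = F ↔ F = T
(Q ↔ R) ⊕ R = T ⊕ F = T
Q → P = F → T = T
((Q ↔ R) ⊕ R) → (Q → P) = T → T = T
R → (((Q ↔ R) ⊕ R) → (Q → P)) = F → T = T
Q ↔ R = F ↔ F = T
(R → (((Q ↔ R) ⊕ R) → (Q → P))) ∨ (Q ↔ R) = T ∨ T = T
(P ↔ R) ⊕ ((R → (((Q ↔ R) ⊕ R) → (Q → P))) ∨ (Q ↔ R)) = F ⊕ T = T
R ∨ Q = F ∨ F = F
((P ↔ R) ⊕ ((R → (((Q ↔ R) ⊕ R) → (Q → P))) ∨ (Q ↔ R))) ↔ (R ∨ Q) = T ↔ F = F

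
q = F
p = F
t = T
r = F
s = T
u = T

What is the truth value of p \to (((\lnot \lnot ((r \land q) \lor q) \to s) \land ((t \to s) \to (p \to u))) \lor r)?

T

r \land q = F \land F = F
(r \land q) \lor q = F \lor F = F
\lnot ((r \land q) \lor q) = \lnot F = T
\lnot \lnot ((r \land q) \lor q) = \lnot T = F
\lnot \lnot ((r \land q) \lor q) \to s = F \to T = T
t \to s = T \to T = T
p \to u = F \to T = T
(t \to s) \to (p \to u) = T \to T = T
(\lnot \lnot ((r \land q) \lor q) \to s) \land ((t \to s) \to (p \to u)) = T \land T = T
((\lnot \lnot ((r \land q) \lor q) \to s) \land ((t \to s) \to (p \to u))) \lor r = T \lor F = T
p \to (((\lnot \lnot ((r \land q) \lor q) \to s) \land ((t \to s) \to (p \to u))) \lor r) = F \to T = T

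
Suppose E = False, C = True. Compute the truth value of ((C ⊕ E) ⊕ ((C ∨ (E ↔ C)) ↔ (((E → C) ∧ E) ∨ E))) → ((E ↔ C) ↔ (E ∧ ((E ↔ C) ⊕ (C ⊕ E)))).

True

C ⊕ E = True ⊕ False = True
E ↔ C = False ↔ True = False
C ∨ (E ↔ C) = True ∨ False = True
E → C = False → True = True
(E → C) ∧ E = True ∧ False = False
((E → C) ∧ E) ∨ E = False ∨ False = False
(C ∨ (E ↔ C)) ↔ (((E → C) ∧ E) ∨ E) = True ↔ False = False
(C ⊕ E) ⊕ ((C ∨ (E ↔ C)) ↔ (((E → C) ∧ E) ∨ E)) = True ⊕ False = True
E ↔ C = False ↔ True = False
E ↔ C = False ↔ True = False
C ⊕ E = True ⊕ False = True
(E ↔ C) ⊕ (C ⊕ E) = False ⊕ True = True
E ∧ ((E ↔ C) ⊕ (C ⊕ E)) = False ∧ True = False
(E ↔ C) ↔ (E ∧ ((E ↔ C) ⊕ (C ⊕ E))) = False ↔ False = True
((C ⊕ E) ⊕ ((C ∨ (E ↔ C)) ↔ (((E → C) ∧ E) ∨ E))) → ((E ↔ C) ↔ (E ∧ ((E ↔ C) ⊕ (C ⊕ E)))) = True → True = True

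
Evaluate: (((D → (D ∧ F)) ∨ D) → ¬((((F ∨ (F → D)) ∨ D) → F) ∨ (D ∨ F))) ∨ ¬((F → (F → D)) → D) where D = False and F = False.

True

Substituting D=False, F=False:
D ∧ F = False ∧ False = False
D → (D ∧ F) = False → False = True
(D → (D ∧ F)) ∨ D = True ∨ False = True
F → D = False → False = True
F ∨ (F → D) = False ∨ True = True
(F ∨ (F → D)) ∨ D = True ∨ False = True
((F ∨ (F → D)) ∨ D) → F = True → False = False
D ∨ F = False ∨ False = False
(((F ∨ (F → D)) ∨ D) → F) ∨ (D ∨ F) = False ∨ False = False
¬((((F ∨ (F → D)) ∨ D) → F) ∨ (D ∨ F)) = ¬False = True
((D → (D ∧ F)) ∨ D) → ¬((((F ∨ (F → D)) ∨ D) → F) ∨ (D ∨ F)) = True → True = True
F → D = False → False = True
F → (F → D) = False → True = True
(F → (F → D)) → D = True → False = False
¬((F → (F → D)) → D) = ¬False = True
(((D → (D ∧ F)) ∨ D) → ¬((((F ∨ (F → D)) ∨ D) → F) ∨ (D ∨ F))) ∨ ¬((F → (F → D)) → D) = True ∨ True = True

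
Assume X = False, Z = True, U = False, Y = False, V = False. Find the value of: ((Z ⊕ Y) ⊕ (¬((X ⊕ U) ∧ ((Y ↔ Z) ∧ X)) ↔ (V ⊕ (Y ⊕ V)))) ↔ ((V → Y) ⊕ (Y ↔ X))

False

Z ⊕ Y = True ⊕ False = True
X ⊕ U = False ⊕ False = False
Y ↔ Z = False ↔ True = False
(Y ↔ Z) ∧ X = False ∧ False = False
(X ⊕ U) ∧ ((Y ↔ Z) ∧ X) = False ∧ False = False
¬((X ⊕ U) ∧ ((Y ↔ Z) ∧ X)) = ¬False = True
Y ⊕ V = False ⊕ False = False
V ⊕ (Y ⊕ V) = False ⊕ False = False
¬((X ⊕ U) ∧ ((Y ↔ Z) ∧ X)) ↔ (V ⊕ (Y ⊕ V)) = True ↔ False = False
(Z ⊕ Y) ⊕ (¬((X ⊕ U) ∧ ((Y ↔ Z) ∧ X)) ↔ (V ⊕ (Y ⊕ V))) = True ⊕ False = True
V → Y = False → False = True
Y ↔ X = False ↔ False = True
(V → Y) ⊕ (Y ↔ X) = True ⊕ True = False
((Z ⊕ Y) ⊕ (¬((X ⊕ U) ∧ ((Y ↔ Z) ∧ X)) ↔ (V ⊕ (Y ⊕ V)))) ↔ ((V → Y) ⊕ (Y ↔ X)) = True ↔ False = False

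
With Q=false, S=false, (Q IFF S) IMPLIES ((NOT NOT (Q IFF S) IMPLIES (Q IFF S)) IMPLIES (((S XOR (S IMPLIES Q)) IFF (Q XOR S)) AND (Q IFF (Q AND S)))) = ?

false

Substituting Q=false, S=false:
Q IFF S = false IFF false = true
Q IFF S = false IFF false = true
NOT (Q IFF S) = NOT true = false
NOT NOT (Q IFF S) = NOT false = true
Q IFF S = false IFF false = true
NOT NOT (Q IFF S) IMPLIES (Q IFF S) = true IMPLIES true = true
S IMPLIES Q = false IMPLIES false = true
S XOR (S IMPLIES Q) = false XOR true = true
Q XOR S = false XOR false = false
(S XOR (S IMPLIES Q)) IFF (Q XOR S) = true IFF false = false
Q AND S = false AND false = false
Q IFF (Q AND S) = false IFF false = true
((S XOR (S IMPLIES Q)) IFF (Q XOR S)) AND (Q IFF (Q AND S)) = false AND true = false
(NOT NOT (Q IFF S) IMPLIES (Q IFF S)) IMPLIES (((S XOR (S IMPLIES Q)) IFF (Q XOR S)) AND (Q IFF (Q AND S))) = true IMPLIES false = false
(Q IFF S) IMPLIES ((NOT NOT (Q IFF S) IMPLIES (Q IFF S)) IMPLIES (((S XOR (S IMPLIES Q)) IFF (Q XOR S)) AND (Q IFF (Q AND S)))) = true IMPLIES false = false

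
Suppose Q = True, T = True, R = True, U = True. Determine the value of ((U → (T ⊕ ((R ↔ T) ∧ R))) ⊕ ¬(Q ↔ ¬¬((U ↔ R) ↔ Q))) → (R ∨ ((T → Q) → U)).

True

Substituting Q=True, T=True, R=True, U=True:
R ↔ T = True ↔ True = True
(R ↔ T) ∧ R = True ∧ True = True
T ⊕ ((R ↔ T) ∧ R) = True ⊕ True = False
U → (T ⊕ ((R ↔ T) ∧ R)) = True → False = False
U ↔ R = True ↔ True = True
(U ↔ R) ↔ Q = True ↔ True = True
¬((U ↔ R) ↔ Q) = ¬True = False
¬¬((U ↔ R) ↔ Q) = ¬False = True
Q ↔ ¬¬((U ↔ R) ↔ Q) = True ↔ True = True
¬(Q ↔ ¬¬((U ↔ R) ↔ Q)) = ¬True = False
(U → (T ⊕ ((R ↔ T) ∧ R))) ⊕ ¬(Q ↔ ¬¬((U ↔ R) ↔ Q)) = False ⊕ False = False
T → Q = True → True = True
(T → Q) → U = True → True = True
R ∨ ((T → Q) → U) = True ∨ True = True
((U → (T ⊕ ((R ↔ T) ∧ R))) ⊕ ¬(Q ↔ ¬¬((U ↔ R) ↔ Q))) → (R ∨ ((T → Q) → U)) = False → True = True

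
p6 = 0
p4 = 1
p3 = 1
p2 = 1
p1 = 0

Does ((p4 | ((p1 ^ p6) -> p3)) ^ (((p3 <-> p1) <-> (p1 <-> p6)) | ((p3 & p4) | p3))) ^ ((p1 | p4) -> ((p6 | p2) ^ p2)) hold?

0

Substituting p6=0, p4=1, p3=1, p2=1, p1=0:
p1 ^ p6 = 0 ^ 0 = 0
(p1 ^ p6) -> p3 = 0 -> 1 = 1
p4 | ((p1 ^ p6) -> p3) = 1 | 1 = 1
p3 <-> p1 = 1 <-> 0 = 0
p1 <-> p6 = 0 <-> 0 = 1
(p3 <-> p1) <-> (p1 <-> p6) = 0 <-> 1 = 0
p3 & p4 = 1 & 1 = 1
(p3 & p4) | p3 = 1 | 1 = 1
((p3 <-> p1) <-> (p1 <-> p6)) | ((p3 & p4) | p3) = 0 | 1 = 1
(p4 | ((p1 ^ p6) -> p3)) ^ (((p3 <-> p1) <-> (p1 <-> p6)) | ((p3 & p4) | p3)) = 1 ^ 1 = 0
p1 | p4 = 0 | 1 = 1
p6 | p2 = 0 | 1 = 1
(p6 | p2) ^ p2 = 1 ^ 1 = 0
(p1 | p4) -> ((p6 | p2) ^ p2) = 1 -> 0 = 0
((p4 | ((p1 ^ p6) -> p3)) ^ (((p3 <-> p1) <-> (p1 <-> p6)) | ((p3 & p4) | p3))) ^ ((p1 | p4) -> ((p6 | p2) ^ p2)) = 0 ^ 0 = 0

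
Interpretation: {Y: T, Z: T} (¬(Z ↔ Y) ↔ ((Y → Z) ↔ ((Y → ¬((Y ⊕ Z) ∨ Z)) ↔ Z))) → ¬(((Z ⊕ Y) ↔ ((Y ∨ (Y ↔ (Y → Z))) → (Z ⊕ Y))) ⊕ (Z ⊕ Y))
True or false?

F

Z ↔ Y = T ↔ T = T
¬(Z ↔ Y) = ¬T = F
Y → Z = T → T = T
Y ⊕ Z = T ⊕ T = F
(Y ⊕ Z) ∨ Z = F ∨ T = T
¬((Y ⊕ Z) ∨ Z) = ¬T = F
Y → ¬((Y ⊕ Z) ∨ Z) = T → F = F
(Y → ¬((Y ⊕ Z) ∨ Z)) ↔ Z = F ↔ T = F
(Y → Z) ↔ ((Y → ¬((Y ⊕ Z) ∨ Z)) ↔ Z) = T ↔ F = F
¬(Z ↔ Y) ↔ ((Y → Z) ↔ ((Y → ¬((Y ⊕ Z) ∨ Z)) ↔ Z)) = F ↔ F = T
Z ⊕ Y = T ⊕ T = F
Y → Z = T → T = T
Y ↔ (Y → Z) = T ↔ T = T
Y ∨ (Y ↔ (Y → Z)) = T ∨ T = T
Z ⊕ Y = T ⊕ T = F
(Y ∨ (Y ↔ (Y → Z))) → (Z ⊕ Y) = T → F = F
(Z ⊕ Y) ↔ ((Y ∨ (Y ↔ (Y → Z))) → (Z ⊕ Y)) = F ↔ F = T
Z ⊕ Y = T ⊕ T = F
((Z ⊕ Y) ↔ ((Y ∨ (Y ↔ (Y → Z))) → (Z ⊕ Y))) ⊕ (Z ⊕ Y) = T ⊕ F = T
¬(((Z ⊕ Y) ↔ ((Y ∨ (Y ↔ (Y → Z))) → (Z ⊕ Y))) ⊕ (Z ⊕ Y)) = ¬T = F
(¬(Z ↔ Y) ↔ ((Y → Z) ↔ ((Y → ¬((Y ⊕ Z) ∨ Z)) ↔ Z))) → ¬(((Z ⊕ Y) ↔ ((Y ∨ (Y ↔ (Y → Z))) → (Z ⊕ Y))) ⊕ (Z ⊕ Y)) = T → F = F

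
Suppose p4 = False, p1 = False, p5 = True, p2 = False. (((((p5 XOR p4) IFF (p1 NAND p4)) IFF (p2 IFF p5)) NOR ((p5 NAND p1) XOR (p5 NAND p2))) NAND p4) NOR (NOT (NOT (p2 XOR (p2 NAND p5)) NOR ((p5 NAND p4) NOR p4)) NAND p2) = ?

p5 XOR p4 = True XOR False = True
p1 NAND p4 = False NAND False = True
(p5 XOR p4) IFF (p1 NAND p4) = True IFF True = True
p2 IFF p5 = False IFF True = False
((p5 XOR p4) IFF (p1 NAND p4)) IFF (p2 IFF p5) = True IFF False = False
p5 NAND p1 = True NAND False = True
p5 NAND p2 = True NAND False = True
(p5 NAND p1) XOR (p5 NAND p2) = True XOR True = False
(((p5 XOR p4) IFF (p1 NAND p4)) IFF (p2 IFF p5)) NOR ((p5 NAND p1) XOR (p5 NAND p2)) = False NOR False = True
((((p5 XOR p4) IFF (p1 NAND p4)) IFF (p2 IFF p5)) NOR ((p5 NAND p1) XOR (p5 NAND p2))) NAND p4 = True NAND False = True
p2 NAND p5 = False NAND True = True
p2 XOR (p2 NAND p5) = False XOR True = True
NOT (p2 XOR (p2 NAND p5)) = NOT True = False
p5 NAND p4 = True NAND False = True
(p5 NAND p4) NOR p4 = True NOR False = False
NOT (p2 XOR (p2 NAND p5)) NOR ((p5 NAND p4) NOR p4) = False NOR False = True
NOT (NOT (p2 XOR (p2 NAND p5)) NOR ((p5 NAND p4) NOR p4)) = NOT True = False
NOT (NOT (p2 XOR (p2 NAND p5)) NOR ((p5 NAND p4) NOR p4)) NAND p2 = False NAND False = True
(((((p5 XOR p4) IFF (p1 NAND p4)) IFF (p2 IFF p5)) NOR ((p5 NAND p1) XOR (p5 NAND p2))) NAND p4) NOR (NOT (NOT (p2 XOR (p2 NAND p5)) NOR ((p5 NAND p4) NOR p4)) NAND p2) = True NOR True = False

False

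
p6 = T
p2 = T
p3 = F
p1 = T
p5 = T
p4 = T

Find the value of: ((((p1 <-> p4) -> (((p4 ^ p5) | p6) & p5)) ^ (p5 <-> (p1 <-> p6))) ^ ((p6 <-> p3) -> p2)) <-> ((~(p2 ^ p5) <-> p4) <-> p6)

p1 <-> p4 = T <-> T = T
p4 ^ p5 = T ^ T = F
(p4 ^ p5) | p6 = F | T = T
((p4 ^ p5) | p6) & p5 = T & T = T
(p1 <-> p4) -> (((p4 ^ p5) | p6) & p5) = T -> T = T
p1 <-> p6 = T <-> T = T
p5 <-> (p1 <-> p6) = T <-> T = T
((p1 <-> p4) -> (((p4 ^ p5) | p6) & p5)) ^ (p5 <-> (p1 <-> p6)) = T ^ T = F
p6 <-> p3 = T <-> F = F
(p6 <-> p3) -> p2 = F -> T = T
(((p1 <-> p4) -> (((p4 ^ p5) | p6) & p5)) ^ (p5 <-> (p1 <-> p6))) ^ ((p6 <-> p3) -> p2) = F ^ T = T
p2 ^ p5 = T ^ T = F
~(p2 ^ p5) = ~F = T
~(p2 ^ p5) <-> p4 = T <-> T = T
(~(p2 ^ p5) <-> p4) <-> p6 = T <-> T = T
((((p1 <-> p4) -> (((p4 ^ p5) | p6) & p5)) ^ (p5 <-> (p1 <-> p6))) ^ ((p6 <-> p3) -> p2)) <-> ((~(p2 ^ p5) <-> p4) <-> p6) = T <-> T = T

T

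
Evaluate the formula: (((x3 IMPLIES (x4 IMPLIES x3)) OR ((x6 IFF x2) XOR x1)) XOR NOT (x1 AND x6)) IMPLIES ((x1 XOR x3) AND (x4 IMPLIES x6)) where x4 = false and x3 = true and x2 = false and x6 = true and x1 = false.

x4 IMPLIES x3 = false IMPLIES true = true
x3 IMPLIES (x4 IMPLIES x3) = true IMPLIES true = true
x6 IFF x2 = true IFF false = false
(x6 IFF x2) XOR x1 = false XOR false = false
(x3 IMPLIES (x4 IMPLIES x3)) OR ((x6 IFF x2) XOR x1) = true OR false = true
x1 AND x6 = false AND true = false
NOT (x1 AND x6) = NOT false = true
((x3 IMPLIES (x4 IMPLIES x3)) OR ((x6 IFF x2) XOR x1)) XOR NOT (x1 AND x6) = true XOR true = false
x1 XOR x3 = false XOR true = true
x4 IMPLIES x6 = false IMPLIES true = true
(x1 XOR x3) AND (x4 IMPLIES x6) = true AND true = true
(((x3 IMPLIES (x4 IMPLIES x3)) OR ((x6 IFF x2) XOR x1)) XOR NOT (x1 AND x6)) IMPLIES ((x1 XOR x3) AND (x4 IMPLIES x6)) = false IMPLIES true = true

true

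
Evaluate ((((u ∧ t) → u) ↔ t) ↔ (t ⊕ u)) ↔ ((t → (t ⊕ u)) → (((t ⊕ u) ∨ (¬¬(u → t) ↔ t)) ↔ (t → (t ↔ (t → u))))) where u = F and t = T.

F

u ∧ t = F ∧ T = F
(u ∧ t) → u = F → F = T
((u ∧ t) → u) ↔ t = T ↔ T = T
t ⊕ u = T ⊕ F = T
(((u ∧ t) → u) ↔ t) ↔ (t ⊕ u) = T ↔ T = T
t ⊕ u = T ⊕ F = T
t → (t ⊕ u) = T → T = T
t ⊕ u = T ⊕ F = T
u → t = F → T = T
¬(u → t) = ¬T = F
¬¬(u → t) = ¬F = T
¬¬(u → t) ↔ t = T ↔ T = T
(t ⊕ u) ∨ (¬¬(u → t) ↔ t) = T ∨ T = T
t → u = T → F = F
t ↔ (t → u) = T ↔ F = F
t → (t ↔ (t → u)) = T → F = F
((t ⊕ u) ∨ (¬¬(u → t) ↔ t)) ↔ (t → (t ↔ (t → u))) = T ↔ F = F
(t → (t ⊕ u)) → (((t ⊕ u) ∨ (¬¬(u → t) ↔ t)) ↔ (t → (t ↔ (t → u)))) = T → F = F
((((u ∧ t) → u) ↔ t) ↔ (t ⊕ u)) ↔ ((t → (t ⊕ u)) → (((t ⊕ u) ∨ (¬¬(u → t) ↔ t)) ↔ (t → (t ↔ (t → u))))) = T ↔ F = F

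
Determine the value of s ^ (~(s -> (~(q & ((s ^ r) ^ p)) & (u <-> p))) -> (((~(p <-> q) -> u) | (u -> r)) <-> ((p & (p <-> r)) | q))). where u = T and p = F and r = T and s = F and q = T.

T

s ^ r = F ^ T = T
(s ^ r) ^ p = T ^ F = T
q & ((s ^ r) ^ p) = T & T = T
~(q & ((s ^ r) ^ p)) = ~T = F
u <-> p = T <-> F = F
~(q & ((s ^ r) ^ p)) & (u <-> p) = F & F = F
s -> (~(q & ((s ^ r) ^ p)) & (u <-> p)) = F -> F = T
~(s -> (~(q & ((s ^ r) ^ p)) & (u <-> p))) = ~T = F
p <-> q = F <-> T = F
~(p <-> q) = ~F = T
~(p <-> q) -> u = T -> T = T
u -> r = T -> T = T
(~(p <-> q) -> u) | (u -> r) = T | T = T
p <-> r = F <-> T = F
p & (p <-> r) = F & F = F
(p & (p <-> r)) | q = F | T = T
((~(p <-> q) -> u) | (u -> r)) <-> ((p & (p <-> r)) | q) = T <-> T = T
~(s -> (~(q & ((s ^ r) ^ p)) & (u <-> p))) -> (((~(p <-> q) -> u) | (u -> r)) <-> ((p & (p <-> r)) | q)) = F -> T = T
s ^ (~(s -> (~(q & ((s ^ r) ^ p)) & (u <-> p))) -> (((~(p <-> q) -> u) | (u -> r)) <-> ((p & (p <-> r)) | q))) = F ^ T = T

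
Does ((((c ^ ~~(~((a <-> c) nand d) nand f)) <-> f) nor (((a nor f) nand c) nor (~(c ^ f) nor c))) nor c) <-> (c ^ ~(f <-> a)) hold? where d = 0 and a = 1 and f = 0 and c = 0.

0

a <-> c = 1 <-> 0 = 0
(a <-> c) nand d = 0 nand 0 = 1
~((a <-> c) nand d) = ~1 = 0
~((a <-> c) nand d) nand f = 0 nand 0 = 1
~(~((a <-> c) nand d) nand f) = ~1 = 0
~~(~((a <-> c) nand d) nand f) = ~0 = 1
c ^ ~~(~((a <-> c) nand d) nand f) = 0 ^ 1 = 1
(c ^ ~~(~((a <-> c) nand d) nand f)) <-> f = 1 <-> 0 = 0
a nor f = 1 nor 0 = 0
(a nor f) nand c = 0 nand 0 = 1
c ^ f = 0 ^ 0 = 0
~(c ^ f) = ~0 = 1
~(c ^ f) nor c = 1 nor 0 = 0
((a nor f) nand c) nor (~(c ^ f) nor c) = 1 nor 0 = 0
((c ^ ~~(~((a <-> c) nand d) nand f)) <-> f) nor (((a nor f) nand c) nor (~(c ^ f) nor c)) = 0 nor 0 = 1
(((c ^ ~~(~((a <-> c) nand d) nand f)) <-> f) nor (((a nor f) nand c) nor (~(c ^ f) nor c))) nor c = 1 nor 0 = 0
f <-> a = 0 <-> 1 = 0
~(f <-> a) = ~0 = 1
c ^ ~(f <-> a) = 0 ^ 1 = 1
((((c ^ ~~(~((a <-> c) nand d) nand f)) <-> f) nor (((a nor f) nand c) nor (~(c ^ f) nor c))) nor c) <-> (c ^ ~(f <-> a)) = 0 <-> 1 = 0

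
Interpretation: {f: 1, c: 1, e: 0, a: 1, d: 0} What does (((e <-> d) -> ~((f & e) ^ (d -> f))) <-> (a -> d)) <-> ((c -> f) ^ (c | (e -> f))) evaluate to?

e <-> d = 0 <-> 0 = 1
f & e = 1 & 0 = 0
d -> f = 0 -> 1 = 1
(f & e) ^ (d -> f) = 0 ^ 1 = 1
~((f & e) ^ (d -> f)) = ~1 = 0
(e <-> d) -> ~((f & e) ^ (d -> f)) = 1 -> 0 = 0
a -> d = 1 -> 0 = 0
((e <-> d) -> ~((f & e) ^ (d -> f))) <-> (a -> d) = 0 <-> 0 = 1
c -> f = 1 -> 1 = 1
e -> f = 0 -> 1 = 1
c | (e -> f) = 1 | 1 = 1
(c -> f) ^ (c | (e -> f)) = 1 ^ 1 = 0
(((e <-> d) -> ~((f & e) ^ (d -> f))) <-> (a -> d)) <-> ((c -> f) ^ (c | (e -> f))) = 1 <-> 0 = 0

0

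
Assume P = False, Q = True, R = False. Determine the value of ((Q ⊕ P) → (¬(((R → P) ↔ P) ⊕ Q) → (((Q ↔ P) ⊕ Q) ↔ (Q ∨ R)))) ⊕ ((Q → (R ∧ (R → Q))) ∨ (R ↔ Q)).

True

Q ⊕ P = True ⊕ False = True
R → P = False → False = True
(R → P) ↔ P = True ↔ False = False
((R → P) ↔ P) ⊕ Q = False ⊕ True = True
¬(((R → P) ↔ P) ⊕ Q) = ¬True = False
Q ↔ P = True ↔ False = False
(Q ↔ P) ⊕ Q = False ⊕ True = True
Q ∨ R = True ∨ False = True
((Q ↔ P) ⊕ Q) ↔ (Q ∨ R) = True ↔ True = True
¬(((R → P) ↔ P) ⊕ Q) → (((Q ↔ P) ⊕ Q) ↔ (Q ∨ R)) = False → True = True
(Q ⊕ P) → (¬(((R → P) ↔ P) ⊕ Q) → (((Q ↔ P) ⊕ Q) ↔ (Q ∨ R))) = True → True = True
R → Q = False → True = True
R ∧ (R → Q) = False ∧ True = False
Q → (R ∧ (R → Q)) = True → False = False
R ↔ Q = False ↔ True = False
(Q → (R ∧ (R → Q))) ∨ (R ↔ Q) = False ∨ False = False
((Q ⊕ P) → (¬(((R → P) ↔ P) ⊕ Q) → (((Q ↔ P) ⊕ Q) ↔ (Q ∨ R)))) ⊕ ((Q → (R ∧ (R → Q))) ∨ (R ↔ Q)) = True ⊕ False = True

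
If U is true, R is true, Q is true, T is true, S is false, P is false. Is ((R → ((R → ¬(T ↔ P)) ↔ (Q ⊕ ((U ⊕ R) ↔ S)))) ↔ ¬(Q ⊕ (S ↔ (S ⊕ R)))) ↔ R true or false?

Substituting U=True, R=True, Q=True, T=True, S=False, P=False:
T ↔ P = True ↔ False = False
¬(T ↔ P) = ¬False = True
R → ¬(T ↔ P) = True → True = True
U ⊕ R = True ⊕ True = False
(U ⊕ R) ↔ S = False ↔ False = True
Q ⊕ ((U ⊕ R) ↔ S) = True ⊕ True = False
(R → ¬(T ↔ P)) ↔ (Q ⊕ ((U ⊕ R) ↔ S)) = True ↔ False = False
R → ((R → ¬(T ↔ P)) ↔ (Q ⊕ ((U ⊕ R) ↔ S))) = True → False = False
S ⊕ R = False ⊕ True = True
S ↔ (S ⊕ R) = False ↔ True = False
Q ⊕ (S ↔ (S ⊕ R)) = True ⊕ False = True
¬(Q ⊕ (S ↔ (S ⊕ R))) = ¬True = False
(R → ((R → ¬(T ↔ P)) ↔ (Q ⊕ ((U ⊕ R) ↔ S)))) ↔ ¬(Q ⊕ (S ↔ (S ⊕ R))) = False ↔ False = True
((R → ((R → ¬(T ↔ P)) ↔ (Q ⊕ ((U ⊕ R) ↔ S)))) ↔ ¬(Q ⊕ (S ↔ (S ⊕ R)))) ↔ R = True ↔ True = True

True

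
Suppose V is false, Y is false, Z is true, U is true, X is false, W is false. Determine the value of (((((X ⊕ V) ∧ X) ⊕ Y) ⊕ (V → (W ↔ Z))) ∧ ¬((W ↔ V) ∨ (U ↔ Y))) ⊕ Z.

X ⊕ V = F ⊕ F = F
(X ⊕ V) ∧ X = F ∧ F = F
((X ⊕ V) ∧ X) ⊕ Y = F ⊕ F = F
W ↔ Z = F ↔ T = F
V → (W ↔ Z) = F → F = T
(((X ⊕ V) ∧ X) ⊕ Y) ⊕ (V → (W ↔ Z)) = F ⊕ T = T
W ↔ V = F ↔ F = T
U ↔ Y = T ↔ F = F
(W ↔ V) ∨ (U ↔ Y) = T ∨ F = T
¬((W ↔ V) ∨ (U ↔ Y)) = ¬T = F
((((X ⊕ V) ∧ X) ⊕ Y) ⊕ (V → (W ↔ Z))) ∧ ¬((W ↔ V) ∨ (U ↔ Y)) = T ∧ F = F
(((((X ⊕ V) ∧ X) ⊕ Y) ⊕ (V → (W ↔ Z))) ∧ ¬((W ↔ V) ∨ (U ↔ Y))) ⊕ Z = F ⊕ T = T

T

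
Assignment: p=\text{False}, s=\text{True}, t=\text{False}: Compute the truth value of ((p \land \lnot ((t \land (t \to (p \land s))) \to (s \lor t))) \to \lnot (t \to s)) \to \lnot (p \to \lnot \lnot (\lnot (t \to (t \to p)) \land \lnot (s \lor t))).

p \land s = \text{False} \land \text{True} = \text{False}
t \to (p \land s) = \text{False} \to \text{False} = \text{True}
t \land (t \to (p \land s)) = \text{False} \land \text{True} = \text{False}
s \lor t = \text{True} \lor \text{False} = \text{True}
(t \land (t \to (p \land s))) \to (s \lor t) = \text{False} \to \text{True} = \text{True}
\lnot ((t \land (t \to (p \land s))) \to (s \lor t)) = \lnot \text{True} = \text{False}
p \land \lnot ((t \land (t \to (p \land s))) \to (s \lor t)) = \text{False} \land \text{False} = \text{False}
t \to s = \text{False} \to \text{True} = \text{True}
\lnot (t \to s) = \lnot \text{True} = \text{False}
(p \land \lnot ((t \land (t \to (p \land s))) \to (s \lor t))) \to \lnot (t \to s) = \text{False} \to \text{False} = \text{True}
t \to p = \text{False} \to \text{False} = \text{True}
t \to (t \to p) = \text{False} \to \text{True} = \text{True}
\lnot (t \to (t \to p)) = \lnot \text{True} = \text{False}
s \lor t = \text{True} \lor \text{False} = \text{True}
\lnot (s \lor t) = \lnot \text{True} = \text{False}
\lnot (t \to (t \to p)) \land \lnot (s \lor t) = \text{False} \land \text{False} = \text{False}
\lnot (\lnot (t \to (t \to p)) \land \lnot (s \lor t)) = \lnot \text{False} = \text{True}
\lnot \lnot (\lnot (t \to (t \to p)) \land \lnot (s \lor t)) = \lnot \text{True} = \text{False}
p \to \lnot \lnot (\lnot (t \to (t \to p)) \land \lnot (s \lor t)) = \text{False} \to \text{False} = \text{True}
\lnot (p \to \lnot \lnot (\lnot (t \to (t \to p)) \land \lnot (s \lor t))) = \lnot \text{True} = \text{False}
((p \land \lnot ((t \land (t \to (p \land s))) \to (s \lor t))) \to \lnot (t \to s)) \to \lnot (p \to \lnot \lnot (\lnot (t \to (t \to p)) \land \lnot (s \lor t))) = \text{True} \to \text{False} = \text{False}

\text{False}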